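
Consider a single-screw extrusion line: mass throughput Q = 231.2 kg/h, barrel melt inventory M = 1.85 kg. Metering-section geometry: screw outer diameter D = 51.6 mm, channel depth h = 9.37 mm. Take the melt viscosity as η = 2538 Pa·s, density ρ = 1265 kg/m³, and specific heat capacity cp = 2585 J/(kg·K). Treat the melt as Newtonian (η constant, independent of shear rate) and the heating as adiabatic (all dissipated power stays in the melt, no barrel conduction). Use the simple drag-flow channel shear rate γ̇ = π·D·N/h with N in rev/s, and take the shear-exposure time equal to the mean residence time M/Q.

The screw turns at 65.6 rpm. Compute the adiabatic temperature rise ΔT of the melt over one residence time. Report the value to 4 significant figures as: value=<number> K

value=7.999 K

Q_s = Q / 3600 = 231.2 / 3600 = 0.0642222 kg/s
t_res = M / Q_s = 1.85 / 0.0642222 = 28.8062 s
D = 51.6 mm = 0.0516 m;  h = 9.37 mm = 0.00937 m;  N = 65.6 rpm / 60 = 1.09333 rev/s
γ̇ = π·D·N / h = π · 0.0516 · 1.09333 / 0.00937 = 18.9153 s⁻¹
ΔT = η·γ̇²·t_res/(ρ·cp) = [2538 × 18.9153² × 28.8062] / [1265 × 2585] = 7.9993 K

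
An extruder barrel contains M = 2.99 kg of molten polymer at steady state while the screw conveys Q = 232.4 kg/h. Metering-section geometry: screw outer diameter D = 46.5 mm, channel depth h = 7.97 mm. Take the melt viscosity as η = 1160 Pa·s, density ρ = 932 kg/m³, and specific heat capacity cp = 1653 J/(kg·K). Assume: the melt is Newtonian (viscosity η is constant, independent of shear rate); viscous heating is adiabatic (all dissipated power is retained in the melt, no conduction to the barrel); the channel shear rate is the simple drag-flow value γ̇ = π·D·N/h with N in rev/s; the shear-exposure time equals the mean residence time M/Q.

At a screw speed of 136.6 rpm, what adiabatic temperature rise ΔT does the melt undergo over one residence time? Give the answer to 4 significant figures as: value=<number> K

value=60.73 K

Q_s = Q / 3600 = 232.4 / 3600 = 0.0645556 kg/s
Mean residence time: t_res = M/Q_s = 2.99 kg / 0.0645556 kg/s = 46.3167 s
Geometry in metres: D = 46.5 mm → 0.0465 m, h = 7.97 mm → 0.00797 m; screw speed N = 136.6 rpm = 2.27667 rev/s
γ̇ = π·D·N / h = π · 0.0465 · 2.27667 / 0.00797 = 41.7296 s⁻¹
ΔT = η·γ̇²·t_res / (ρ·cp) = 1160 · (41.7296)² · 46.3167 / (932 · 1653) = 60.7288 K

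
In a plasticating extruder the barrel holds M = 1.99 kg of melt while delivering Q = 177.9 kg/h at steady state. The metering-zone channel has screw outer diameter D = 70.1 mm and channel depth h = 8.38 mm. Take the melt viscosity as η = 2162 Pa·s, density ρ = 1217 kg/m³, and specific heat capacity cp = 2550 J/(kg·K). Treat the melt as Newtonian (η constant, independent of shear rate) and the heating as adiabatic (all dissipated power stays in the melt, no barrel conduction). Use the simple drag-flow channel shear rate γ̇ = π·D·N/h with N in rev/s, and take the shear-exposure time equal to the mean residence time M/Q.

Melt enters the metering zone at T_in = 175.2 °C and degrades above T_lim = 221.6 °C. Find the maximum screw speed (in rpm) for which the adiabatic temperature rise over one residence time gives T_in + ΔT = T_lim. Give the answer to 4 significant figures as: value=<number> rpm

value=92.85 rpm

Convert throughput: Q = 177.9 kg/h = 177.9/3600 = 0.0494167 kg/s
t_res = M / Q_s = 1.99 ÷ 0.0494167 = 40.2698 s
D = 70.1 mm = 0.0701 m;  h = 8.38 mm = 0.00838 m
Allowable rise: ΔT_a = T_lim − T_in = 221.6 − 175.2 = 46.4 K
Invert ΔT = ηγ̇²t_res/(ρcp) for γ̇: γ̇_max² = ΔT_a ρ cp / (η t_res) = 46.4·1217·2550 / (2162·40.2698) = 1653.92 s⁻²
Take the square root: γ̇_max = √(1653.92) = 40.6684 s⁻¹
N_max = γ̇_max h / (πD) = 40.6684·0.00838/(π·0.0701) = 1.54751 rev/s → ×60 = 92.8505 rpm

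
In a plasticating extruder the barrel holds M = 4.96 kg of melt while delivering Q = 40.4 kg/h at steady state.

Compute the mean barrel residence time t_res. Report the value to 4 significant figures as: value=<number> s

Throughput in SI: Q_s = 40.4 kg/h ÷ 3600 s/h = 0.0112222 kg/s
Mean residence time: t_res = M/Q_s = 4.96 kg / 0.0112222 kg/s = 441.98 s

value=442.0 s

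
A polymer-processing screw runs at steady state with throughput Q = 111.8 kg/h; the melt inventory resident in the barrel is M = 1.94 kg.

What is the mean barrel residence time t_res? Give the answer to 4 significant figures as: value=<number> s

Throughput in SI: Q_s = 111.8 kg/h ÷ 3600 s/h = 0.0310556 kg/s
Mean residence time: t_res = M/Q_s = 1.94 kg / 0.0310556 kg/s = 62.4687 s

value=62.47 s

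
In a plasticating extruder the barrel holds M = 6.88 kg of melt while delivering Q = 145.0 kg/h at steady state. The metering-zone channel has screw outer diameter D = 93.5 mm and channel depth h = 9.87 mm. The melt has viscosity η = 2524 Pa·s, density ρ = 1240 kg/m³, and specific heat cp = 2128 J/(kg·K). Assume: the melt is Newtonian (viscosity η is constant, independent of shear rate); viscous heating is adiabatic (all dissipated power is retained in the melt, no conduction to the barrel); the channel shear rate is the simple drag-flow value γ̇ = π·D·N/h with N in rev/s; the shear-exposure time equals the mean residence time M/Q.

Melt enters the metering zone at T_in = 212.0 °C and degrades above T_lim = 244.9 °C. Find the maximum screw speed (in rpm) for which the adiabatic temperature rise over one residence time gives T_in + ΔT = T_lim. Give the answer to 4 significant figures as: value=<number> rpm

value=28.61 rpm

Convert throughput: Q = 145.0 kg/h = 145.0/3600 = 0.0402778 kg/s
t_res = M / Q_s = 6.88 ÷ 0.0402778 = 170.814 s
Geometry in SI: D = 93.5 mm → 0.0935 m, h = 9.87 mm → 0.00987 m
Allowable rise: ΔT_a = T_lim − T_in = 244.9 − 212.0 = 32.9 K
γ̇_max² = ΔT_a·ρ·cp/(η·t_res) = 32.9·1240·2128/(2524·170.814) = 201.362 s⁻²
γ̇_max = sqrt(201.362) = 14.1902 s⁻¹
N_max = γ̇_max·h / (π·D) = 14.1902 · 0.00987 / (π · 0.0935) = 0.476809 rev/s = 28.6085 rpm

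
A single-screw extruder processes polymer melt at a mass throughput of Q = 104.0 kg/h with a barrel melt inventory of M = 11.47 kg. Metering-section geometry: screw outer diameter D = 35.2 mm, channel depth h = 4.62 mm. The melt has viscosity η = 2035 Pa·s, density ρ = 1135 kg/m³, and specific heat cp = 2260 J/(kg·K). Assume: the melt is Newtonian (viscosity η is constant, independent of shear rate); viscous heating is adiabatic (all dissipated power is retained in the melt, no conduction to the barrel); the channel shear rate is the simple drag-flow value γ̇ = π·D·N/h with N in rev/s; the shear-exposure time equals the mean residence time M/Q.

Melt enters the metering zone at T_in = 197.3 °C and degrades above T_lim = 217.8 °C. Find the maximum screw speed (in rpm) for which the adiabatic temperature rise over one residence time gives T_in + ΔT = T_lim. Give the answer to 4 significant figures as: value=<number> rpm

value=20.22 rpm

Q_s = Q / 3600 = 104.0 / 3600 = 0.0288889 kg/s
t_res = M / Q_s = 11.47 / 0.0288889 = 397.038 s
D = 35.2 mm = 0.0352 m;  h = 4.62 mm = 0.00462 m
ΔT_a = T_lim − T_in = 217.8 − 197.3 = 20.5 K
Invert ΔT = ηγ̇²t_res/(ρcp) for γ̇: γ̇_max² = ΔT_a ρ cp / (η t_res) = 20.5·1135·2260 / (2035·397.038) = 65.082 s⁻²
γ̇_max = √65.082 = 8.06734 s⁻¹
N_max = γ̇_max h / (πD) = 8.06734·0.00462/(π·0.0352) = 0.337039 rev/s → ×60 = 20.2223 rpm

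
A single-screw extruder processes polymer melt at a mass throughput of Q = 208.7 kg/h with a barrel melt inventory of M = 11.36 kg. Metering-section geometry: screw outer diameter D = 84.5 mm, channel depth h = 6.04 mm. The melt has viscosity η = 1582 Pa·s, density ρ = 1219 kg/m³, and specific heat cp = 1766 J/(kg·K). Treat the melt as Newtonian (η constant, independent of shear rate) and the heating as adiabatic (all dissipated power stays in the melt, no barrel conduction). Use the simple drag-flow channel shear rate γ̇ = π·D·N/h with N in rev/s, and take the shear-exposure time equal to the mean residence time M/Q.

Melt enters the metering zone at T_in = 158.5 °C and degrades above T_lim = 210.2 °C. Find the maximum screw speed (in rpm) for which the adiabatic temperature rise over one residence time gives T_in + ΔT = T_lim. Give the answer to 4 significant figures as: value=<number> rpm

Q_s = Q / 3600 = 208.7 / 3600 = 0.0579722 kg/s
t_res = M / Q_s = 11.36 ÷ 0.0579722 = 195.956 s
Geometry in SI: D = 84.5 mm → 0.0845 m, h = 6.04 mm → 0.00604 m
ΔT_a = T_lim − T_in = 210.2 − 158.5 = 51.7 K
γ̇_max² = ΔT_a·ρ·cp/(η·t_res) = 51.7·1219·1766/(1582·195.956) = 359.021 s⁻²
γ̇_max = √359.021 = 18.9479 s⁻¹
Solve γ̇ = πDN/h for N: N_max = γ̇_max·h/(π·D) = 18.9479 × 0.00604 / (π × 0.0845) = 0.431112 rev/s = 25.8667 rpm

value=25.87 rpm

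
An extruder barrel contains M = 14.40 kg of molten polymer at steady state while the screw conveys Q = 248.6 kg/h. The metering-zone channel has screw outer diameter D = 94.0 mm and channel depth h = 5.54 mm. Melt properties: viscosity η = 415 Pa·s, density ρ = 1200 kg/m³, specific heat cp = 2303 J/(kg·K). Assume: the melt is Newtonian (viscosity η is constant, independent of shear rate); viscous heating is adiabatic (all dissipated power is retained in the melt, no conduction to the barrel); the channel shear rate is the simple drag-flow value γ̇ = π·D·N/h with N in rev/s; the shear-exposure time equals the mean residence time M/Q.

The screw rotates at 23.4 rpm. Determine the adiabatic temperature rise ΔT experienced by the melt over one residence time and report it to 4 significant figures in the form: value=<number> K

Convert throughput: Q = 248.6 kg/h = 248.6/3600 = 0.0690556 kg/s
t_res = M / Q_s = 14.40 ÷ 0.0690556 = 208.528 s
Convert to SI: D = 0.094 m, h = 0.00554 m, N = 23.4/60 = 0.39 rev/s
γ̇ = π D N / h = (π)(0.094)(0.39) / 0.00554 = 20.789 s⁻¹
ΔT = η·γ̇²·t_res / (ρ·cp) = 415 · (20.789)² · 208.528 / (1200 · 2303) = 13.5332 K

value=13.53 K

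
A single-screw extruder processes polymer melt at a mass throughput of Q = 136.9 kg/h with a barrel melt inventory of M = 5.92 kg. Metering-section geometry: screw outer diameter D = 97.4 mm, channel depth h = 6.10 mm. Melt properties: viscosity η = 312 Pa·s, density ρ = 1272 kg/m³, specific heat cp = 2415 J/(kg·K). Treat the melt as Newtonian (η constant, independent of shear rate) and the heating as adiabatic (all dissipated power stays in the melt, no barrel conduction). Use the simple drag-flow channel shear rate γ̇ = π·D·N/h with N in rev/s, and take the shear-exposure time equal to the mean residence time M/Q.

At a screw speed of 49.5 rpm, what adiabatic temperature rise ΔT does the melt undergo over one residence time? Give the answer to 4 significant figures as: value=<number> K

Q_s = Q / 3600 = 136.9 / 3600 = 0.0380278 kg/s
t_res = M / Q_s = 5.92 ÷ 0.0380278 = 155.676 s
D = 97.4 mm = 0.0974 m;  h = 6.10 mm = 0.0061 m;  N = 49.5 rpm / 60 = 0.825 rev/s
Shear rate: γ̇ = πDN/h = π·0.0974·0.825/0.0061 = 41.384 s⁻¹
ΔT = η·γ̇²·t_res/(ρ·cp) = [312 × 41.384² × 155.676] / [1272 × 2415] = 27.0793 K

value=27.08 K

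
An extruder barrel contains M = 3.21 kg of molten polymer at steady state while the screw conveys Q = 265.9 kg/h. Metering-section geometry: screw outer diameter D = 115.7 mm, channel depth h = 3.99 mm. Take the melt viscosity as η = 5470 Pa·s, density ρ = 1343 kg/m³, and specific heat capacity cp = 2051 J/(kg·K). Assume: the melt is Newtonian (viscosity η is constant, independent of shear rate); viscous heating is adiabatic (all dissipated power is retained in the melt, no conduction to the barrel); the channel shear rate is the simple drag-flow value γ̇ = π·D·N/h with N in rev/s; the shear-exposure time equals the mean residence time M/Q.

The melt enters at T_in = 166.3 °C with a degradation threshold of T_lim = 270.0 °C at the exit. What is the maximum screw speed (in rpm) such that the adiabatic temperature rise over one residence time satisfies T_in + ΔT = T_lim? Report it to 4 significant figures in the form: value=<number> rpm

Throughput in SI: Q_s = 265.9 kg/h ÷ 3600 s/h = 0.0738611 kg/s
Mean residence time: t_res = M/Q_s = 3.21 kg / 0.0738611 kg/s = 43.4599 s
Convert to metres: D = 0.1157 m, h = 0.00399 m
Allowable rise: ΔT_a = T_lim − T_in = 270.0 − 166.3 = 103.7 K
γ̇_max² = ΔT_a·ρ·cp/(η·t_res) = 103.7·1343·2051/(5470·43.4599) = 1201.56 s⁻²
γ̇_max = √1201.56 = 34.6635 s⁻¹
N_max = γ̇_max·h / (π·D) = 34.6635 · 0.00399 / (π · 0.1157) = 0.380506 rev/s = 22.8304 rpm

value=22.83 rpm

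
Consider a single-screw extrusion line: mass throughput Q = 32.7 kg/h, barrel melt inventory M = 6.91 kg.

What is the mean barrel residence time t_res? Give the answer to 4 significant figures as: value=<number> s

value=760.7 s

Convert throughput: Q = 32.7 kg/h = 32.7/3600 = 0.00908333 kg/s
Mean residence time: t_res = M/Q_s = 6.91 kg / 0.00908333 kg/s = 760.734 s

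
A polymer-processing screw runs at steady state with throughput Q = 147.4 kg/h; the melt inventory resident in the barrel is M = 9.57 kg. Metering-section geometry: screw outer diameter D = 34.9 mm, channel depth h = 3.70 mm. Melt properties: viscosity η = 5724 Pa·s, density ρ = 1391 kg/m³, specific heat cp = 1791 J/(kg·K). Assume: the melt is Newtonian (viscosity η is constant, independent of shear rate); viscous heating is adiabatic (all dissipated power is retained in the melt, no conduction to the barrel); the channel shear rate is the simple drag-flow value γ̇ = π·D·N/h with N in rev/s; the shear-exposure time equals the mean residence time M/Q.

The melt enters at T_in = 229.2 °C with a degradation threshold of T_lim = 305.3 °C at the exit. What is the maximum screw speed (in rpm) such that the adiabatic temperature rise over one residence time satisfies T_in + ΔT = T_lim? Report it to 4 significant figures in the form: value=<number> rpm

value=24.10 rpm

Q_s = Q / 3600 = 147.4 / 3600 = 0.0409444 kg/s
t_res = M / Q_s = 9.57 ÷ 0.0409444 = 233.731 s
Geometry in SI: D = 34.9 mm → 0.0349 m, h = 3.70 mm → 0.0037 m
Allowable rise: ΔT_a = T_lim − T_in = 305.3 − 229.2 = 76.1 K
γ̇_max² = ΔT_a·ρ·cp / (η·t_res) = [76.1 × 1391 × 1791] / [5724 × 233.731] = 141.707 s⁻²
γ̇_max = √141.707 = 11.9041 s⁻¹
N_max = γ̇_max h / (πD) = 11.9041·0.0037/(π·0.0349) = 0.401718 rev/s → ×60 = 24.1031 rpm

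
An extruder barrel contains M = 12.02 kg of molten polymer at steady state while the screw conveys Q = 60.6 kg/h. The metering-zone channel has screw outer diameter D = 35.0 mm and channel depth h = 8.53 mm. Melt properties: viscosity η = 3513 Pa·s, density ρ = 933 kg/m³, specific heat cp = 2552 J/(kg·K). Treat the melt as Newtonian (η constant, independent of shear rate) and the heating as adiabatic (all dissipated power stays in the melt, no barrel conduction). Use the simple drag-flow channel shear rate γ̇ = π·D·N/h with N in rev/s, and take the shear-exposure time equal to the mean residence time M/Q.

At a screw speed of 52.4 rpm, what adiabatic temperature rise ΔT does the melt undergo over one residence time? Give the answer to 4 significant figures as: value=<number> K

Throughput in SI: Q_s = 60.6 kg/h ÷ 3600 s/h = 0.0168333 kg/s
t_res = M / Q_s = 12.02 / 0.0168333 = 714.059 s
Geometry in metres: D = 35.0 mm → 0.035 m, h = 8.53 mm → 0.00853 m; screw speed N = 52.4 rpm = 0.873333 rev/s
γ̇ = π D N / h = (π)(0.035)(0.873333) / 0.00853 = 11.2577 s⁻¹
Adiabatic rise: ΔT = η γ̇² t_res / (ρ cp) = 3513·(11.2577)²·714.059 / (933·2552) = 133.521 K

value=133.5 K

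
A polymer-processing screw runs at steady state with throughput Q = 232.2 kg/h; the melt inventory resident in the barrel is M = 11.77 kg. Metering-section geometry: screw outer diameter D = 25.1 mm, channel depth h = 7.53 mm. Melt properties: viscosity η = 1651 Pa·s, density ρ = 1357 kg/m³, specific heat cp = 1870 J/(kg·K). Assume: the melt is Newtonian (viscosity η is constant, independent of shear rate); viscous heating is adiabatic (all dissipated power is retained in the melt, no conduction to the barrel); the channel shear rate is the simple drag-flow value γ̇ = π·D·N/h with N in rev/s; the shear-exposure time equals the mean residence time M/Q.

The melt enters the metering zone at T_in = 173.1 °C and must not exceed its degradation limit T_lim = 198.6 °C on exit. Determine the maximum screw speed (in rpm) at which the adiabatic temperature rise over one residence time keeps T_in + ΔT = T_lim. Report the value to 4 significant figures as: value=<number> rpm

Convert throughput: Q = 232.2 kg/h = 232.2/3600 = 0.0645 kg/s
Mean residence time: t_res = M/Q_s = 11.77 kg / 0.0645 kg/s = 182.481 s
D = 25.1 mm = 0.0251 m;  h = 7.53 mm = 0.00753 m
ΔT_a = T_lim − T_in = 198.6 − 173.1 = 25.5 K
γ̇_max² = ΔT_a·ρ·cp/(η·t_res) = 25.5·1357·1870/(1651·182.481) = 214.782 s⁻²
Take the square root: γ̇_max = √(214.782) = 14.6554 s⁻¹
Solve γ̇ = πDN/h for N: N_max = γ̇_max·h/(π·D) = 14.6554 × 0.00753 / (π × 0.0251) = 1.39949 rev/s = 83.9695 rpm

value=83.97 rpm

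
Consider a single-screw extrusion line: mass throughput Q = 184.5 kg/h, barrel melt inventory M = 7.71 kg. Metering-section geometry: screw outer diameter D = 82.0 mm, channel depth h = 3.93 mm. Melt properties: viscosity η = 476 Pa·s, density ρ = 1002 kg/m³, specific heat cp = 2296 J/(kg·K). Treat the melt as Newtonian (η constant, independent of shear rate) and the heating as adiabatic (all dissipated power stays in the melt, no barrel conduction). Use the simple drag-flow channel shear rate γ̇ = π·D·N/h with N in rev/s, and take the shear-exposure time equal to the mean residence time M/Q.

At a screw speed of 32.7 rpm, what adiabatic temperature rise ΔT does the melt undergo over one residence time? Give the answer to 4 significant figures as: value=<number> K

Convert throughput: Q = 184.5 kg/h = 184.5/3600 = 0.05125 kg/s
Mean residence time: t_res = M/Q_s = 7.71 kg / 0.05125 kg/s = 150.439 s
D = 82.0 mm = 0.082 m;  h = 3.93 mm = 0.00393 m;  N = 32.7 rpm / 60 = 0.545 rev/s
γ̇ = π·D·N / h = π · 0.082 · 0.545 / 0.00393 = 35.7246 s⁻¹
ΔT = η·γ̇²·t_res/(ρ·cp) = [476 × 35.7246² × 150.439] / [1002 × 2296] = 39.7249 K

value=39.72 K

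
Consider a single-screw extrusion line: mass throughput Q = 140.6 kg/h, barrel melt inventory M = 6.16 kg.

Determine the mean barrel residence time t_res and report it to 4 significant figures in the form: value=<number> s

Q_s = Q / 3600 = 140.6 / 3600 = 0.0390556 kg/s
t_res = M / Q_s = 6.16 / 0.0390556 = 157.724 s

value=157.7 s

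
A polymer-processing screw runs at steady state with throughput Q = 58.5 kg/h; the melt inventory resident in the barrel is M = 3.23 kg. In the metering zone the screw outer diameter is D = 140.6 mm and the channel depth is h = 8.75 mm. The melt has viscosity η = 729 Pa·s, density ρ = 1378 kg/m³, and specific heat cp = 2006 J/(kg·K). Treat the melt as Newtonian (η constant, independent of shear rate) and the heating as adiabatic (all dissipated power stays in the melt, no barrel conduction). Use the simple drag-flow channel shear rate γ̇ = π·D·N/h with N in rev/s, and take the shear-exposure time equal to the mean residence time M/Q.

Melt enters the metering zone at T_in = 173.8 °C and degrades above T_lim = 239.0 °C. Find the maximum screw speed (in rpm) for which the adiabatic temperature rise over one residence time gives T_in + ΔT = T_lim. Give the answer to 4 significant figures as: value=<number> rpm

Q_s = Q / 3600 = 58.5 / 3600 = 0.01625 kg/s
Mean residence time: t_res = M/Q_s = 3.23 kg / 0.01625 kg/s = 198.769 s
Convert to metres: D = 0.1406 m, h = 0.00875 m
ΔT_a = T_lim − T_in = 239.0 − 173.8 = 65.2 K
Invert ΔT = ηγ̇²t_res/(ρcp) for γ̇: γ̇_max² = ΔT_a ρ cp / (η t_res) = 65.2·1378·2006 / (729·198.769) = 1243.8 s⁻²
Take the square root: γ̇_max = √(1243.8) = 35.2676 s⁻¹
N_max = γ̇_max·h / (π·D) = 35.2676 · 0.00875 / (π · 0.1406) = 0.698632 rev/s = 41.9179 rpm

value=41.92 rpm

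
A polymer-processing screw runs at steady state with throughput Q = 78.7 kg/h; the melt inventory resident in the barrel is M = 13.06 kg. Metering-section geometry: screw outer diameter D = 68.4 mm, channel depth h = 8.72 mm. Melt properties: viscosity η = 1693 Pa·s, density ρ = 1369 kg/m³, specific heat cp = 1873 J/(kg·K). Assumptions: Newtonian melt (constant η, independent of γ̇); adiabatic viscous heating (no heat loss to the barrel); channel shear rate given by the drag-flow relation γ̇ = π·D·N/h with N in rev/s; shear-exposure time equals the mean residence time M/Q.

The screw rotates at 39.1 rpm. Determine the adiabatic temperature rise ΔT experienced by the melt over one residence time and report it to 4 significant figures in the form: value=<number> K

value=101.7 K

Q_s = Q / 3600 = 78.7 / 3600 = 0.0218611 kg/s
Mean residence time: t_res = M/Q_s = 13.06 kg / 0.0218611 kg/s = 597.408 s
Convert to SI: D = 0.0684 m, h = 0.00872 m, N = 39.1/60 = 0.651667 rev/s
γ̇ = π·D·N / h = π · 0.0684 · 0.651667 / 0.00872 = 16.0589 s⁻¹
ΔT = η·γ̇²·t_res / (ρ·cp) = 1693 · (16.0589)² · 597.408 / (1369 · 1873) = 101.722 K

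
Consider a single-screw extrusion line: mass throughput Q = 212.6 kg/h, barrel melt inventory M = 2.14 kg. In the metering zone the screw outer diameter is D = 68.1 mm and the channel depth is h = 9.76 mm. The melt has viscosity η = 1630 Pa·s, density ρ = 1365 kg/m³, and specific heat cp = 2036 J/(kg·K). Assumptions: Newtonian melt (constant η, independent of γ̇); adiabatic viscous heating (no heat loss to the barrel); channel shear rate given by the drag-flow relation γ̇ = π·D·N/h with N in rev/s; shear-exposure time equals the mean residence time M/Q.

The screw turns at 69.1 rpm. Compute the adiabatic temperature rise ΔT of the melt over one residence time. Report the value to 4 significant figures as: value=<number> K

Q_s = Q / 3600 = 212.6 / 3600 = 0.0590556 kg/s
t_res = M / Q_s = 2.14 ÷ 0.0590556 = 36.2371 s
Convert to SI: D = 0.0681 m, h = 0.00976 m, N = 69.1/60 = 1.15167 rev/s
γ̇ = π D N / h = (π)(0.0681)(1.15167) / 0.00976 = 25.2449 s⁻¹
ΔT = η·γ̇²·t_res / (ρ·cp) = 1630 · (25.2449)² · 36.2371 / (1365 · 2036) = 13.545 K

value=13.54 K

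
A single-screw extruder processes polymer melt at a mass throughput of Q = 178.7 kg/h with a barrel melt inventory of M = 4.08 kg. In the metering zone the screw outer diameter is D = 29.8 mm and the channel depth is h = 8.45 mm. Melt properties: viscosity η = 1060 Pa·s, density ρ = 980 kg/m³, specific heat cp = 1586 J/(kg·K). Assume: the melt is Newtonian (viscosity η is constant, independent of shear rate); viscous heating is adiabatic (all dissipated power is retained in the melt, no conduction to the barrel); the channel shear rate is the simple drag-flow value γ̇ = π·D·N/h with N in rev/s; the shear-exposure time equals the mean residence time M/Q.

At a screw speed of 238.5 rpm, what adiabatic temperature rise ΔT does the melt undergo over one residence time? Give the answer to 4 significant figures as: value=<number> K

value=108.7 K

Q_s = Q / 3600 = 178.7 / 3600 = 0.0496389 kg/s
Mean residence time: t_res = M/Q_s = 4.08 kg / 0.0496389 kg/s = 82.1936 s
Geometry in metres: D = 29.8 mm → 0.0298 m, h = 8.45 mm → 0.00845 m; screw speed N = 238.5 rpm = 3.975 rev/s
Shear rate: γ̇ = πDN/h = π·0.0298·3.975/0.00845 = 44.0399 s⁻¹
ΔT = η·γ̇²·t_res/(ρ·cp) = [1060 × 44.0399² × 82.1936] / [980 × 1586] = 108.72 K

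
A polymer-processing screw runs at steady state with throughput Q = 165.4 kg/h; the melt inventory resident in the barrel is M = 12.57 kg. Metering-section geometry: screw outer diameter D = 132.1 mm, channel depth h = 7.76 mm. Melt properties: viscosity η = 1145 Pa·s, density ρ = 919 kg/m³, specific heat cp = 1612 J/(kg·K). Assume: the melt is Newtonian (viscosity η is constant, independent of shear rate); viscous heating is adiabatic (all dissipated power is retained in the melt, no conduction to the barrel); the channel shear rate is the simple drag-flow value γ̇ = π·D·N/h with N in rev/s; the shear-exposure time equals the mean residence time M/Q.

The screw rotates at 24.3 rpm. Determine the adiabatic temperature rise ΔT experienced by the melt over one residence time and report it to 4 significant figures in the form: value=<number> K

value=99.20 K

Convert throughput: Q = 165.4 kg/h = 165.4/3600 = 0.0459444 kg/s
Mean residence time: t_res = M/Q_s = 12.57 kg / 0.0459444 kg/s = 273.591 s
Convert to SI: D = 0.1321 m, h = 0.00776 m, N = 24.3/60 = 0.405 rev/s
γ̇ = π·D·N / h = π · 0.1321 · 0.405 / 0.00776 = 21.6594 s⁻¹
ΔT = η·γ̇²·t_res/(ρ·cp) = [1145 × 21.6594² × 273.591] / [919 × 1612] = 99.2017 K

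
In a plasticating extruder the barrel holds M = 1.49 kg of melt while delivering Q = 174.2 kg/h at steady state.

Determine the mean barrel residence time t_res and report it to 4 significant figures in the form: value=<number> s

value=30.79 s

Convert throughput: Q = 174.2 kg/h = 174.2/3600 = 0.0483889 kg/s
Mean residence time: t_res = M/Q_s = 1.49 kg / 0.0483889 kg/s = 30.7922 s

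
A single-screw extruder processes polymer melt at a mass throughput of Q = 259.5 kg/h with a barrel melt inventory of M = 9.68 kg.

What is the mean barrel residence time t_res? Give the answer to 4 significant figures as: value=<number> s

Q_s = Q / 3600 = 259.5 / 3600 = 0.0720833 kg/s
t_res = M / Q_s = 9.68 / 0.0720833 = 134.289 s

value=134.3 s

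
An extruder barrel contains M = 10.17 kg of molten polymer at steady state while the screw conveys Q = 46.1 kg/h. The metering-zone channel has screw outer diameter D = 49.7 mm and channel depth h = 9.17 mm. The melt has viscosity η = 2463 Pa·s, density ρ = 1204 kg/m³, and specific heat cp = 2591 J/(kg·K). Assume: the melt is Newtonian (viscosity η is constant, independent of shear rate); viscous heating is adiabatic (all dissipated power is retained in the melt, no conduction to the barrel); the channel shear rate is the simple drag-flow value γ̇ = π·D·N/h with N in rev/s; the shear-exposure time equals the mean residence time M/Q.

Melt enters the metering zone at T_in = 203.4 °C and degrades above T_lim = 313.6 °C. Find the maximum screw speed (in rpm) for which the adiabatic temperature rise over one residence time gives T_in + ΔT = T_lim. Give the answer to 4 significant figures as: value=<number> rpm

Q_s = Q / 3600 = 46.1 / 3600 = 0.0128056 kg/s
t_res = M / Q_s = 10.17 ÷ 0.0128056 = 794.187 s
Geometry in SI: D = 49.7 mm → 0.0497 m, h = 9.17 mm → 0.00917 m
Allowable rise: ΔT_a = T_lim − T_in = 313.6 − 203.4 = 110.2 K
γ̇_max² = ΔT_a·ρ·cp/(η·t_res) = 110.2·1204·2591/(2463·794.187) = 175.747 s⁻²
γ̇_max = √175.747 = 13.257 s⁻¹
N_max = γ̇_max·h / (π·D) = 13.257 · 0.00917 / (π · 0.0497) = 0.778587 rev/s = 46.7152 rpm

value=46.72 rpm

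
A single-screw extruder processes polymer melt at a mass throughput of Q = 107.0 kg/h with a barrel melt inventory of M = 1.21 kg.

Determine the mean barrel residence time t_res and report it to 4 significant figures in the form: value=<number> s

Convert throughput: Q = 107.0 kg/h = 107.0/3600 = 0.0297222 kg/s
Mean residence time: t_res = M/Q_s = 1.21 kg / 0.0297222 kg/s = 40.7103 s

value=40.71 s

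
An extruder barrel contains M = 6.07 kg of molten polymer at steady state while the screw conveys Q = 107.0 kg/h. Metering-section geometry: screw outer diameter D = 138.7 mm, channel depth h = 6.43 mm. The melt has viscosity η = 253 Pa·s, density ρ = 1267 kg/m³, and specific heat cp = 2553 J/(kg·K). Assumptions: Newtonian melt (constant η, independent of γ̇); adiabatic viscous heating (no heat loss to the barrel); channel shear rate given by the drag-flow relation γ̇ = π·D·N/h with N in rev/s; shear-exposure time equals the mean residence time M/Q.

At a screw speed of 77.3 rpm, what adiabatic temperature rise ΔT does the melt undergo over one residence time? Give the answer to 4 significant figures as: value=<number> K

value=121.8 K

Q_s = Q / 3600 = 107.0 / 3600 = 0.0297222 kg/s
t_res = M / Q_s = 6.07 ÷ 0.0297222 = 204.224 s
Geometry in metres: D = 138.7 mm → 0.1387 m, h = 6.43 mm → 0.00643 m; screw speed N = 77.3 rpm = 1.28833 rev/s
Shear rate: γ̇ = πDN/h = π·0.1387·1.28833/0.00643 = 87.3059 s⁻¹
ΔT = η·γ̇²·t_res/(ρ·cp) = [253 × 87.3059² × 204.224] / [1267 × 2553] = 121.755 K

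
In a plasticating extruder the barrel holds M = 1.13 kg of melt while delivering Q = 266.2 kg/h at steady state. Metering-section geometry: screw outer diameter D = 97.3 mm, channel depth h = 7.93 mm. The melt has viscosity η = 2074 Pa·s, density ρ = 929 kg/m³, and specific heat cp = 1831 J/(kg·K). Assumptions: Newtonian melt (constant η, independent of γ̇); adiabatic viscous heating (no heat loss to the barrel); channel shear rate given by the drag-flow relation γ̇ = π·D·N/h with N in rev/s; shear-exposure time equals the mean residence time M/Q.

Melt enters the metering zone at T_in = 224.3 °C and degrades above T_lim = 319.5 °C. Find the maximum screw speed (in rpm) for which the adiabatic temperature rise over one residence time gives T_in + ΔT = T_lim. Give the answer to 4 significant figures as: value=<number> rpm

Convert throughput: Q = 266.2 kg/h = 266.2/3600 = 0.0739444 kg/s
t_res = M / Q_s = 1.13 / 0.0739444 = 15.2817 s
Convert to metres: D = 0.0973 m, h = 0.00793 m
ΔT_a = T_lim − T_in = 319.5 °C − 224.3 °C = 95.2 K
γ̇_max² = ΔT_a·ρ·cp/(η·t_res) = 95.2·929·1831/(2074·15.2817) = 5109.28 s⁻²
γ̇_max = √5109.28 = 71.4792 s⁻¹
N_max = γ̇_max·h / (π·D) = 71.4792 · 0.00793 / (π · 0.0973) = 1.85434 rev/s = 111.261 rpm

value=111.3 rpm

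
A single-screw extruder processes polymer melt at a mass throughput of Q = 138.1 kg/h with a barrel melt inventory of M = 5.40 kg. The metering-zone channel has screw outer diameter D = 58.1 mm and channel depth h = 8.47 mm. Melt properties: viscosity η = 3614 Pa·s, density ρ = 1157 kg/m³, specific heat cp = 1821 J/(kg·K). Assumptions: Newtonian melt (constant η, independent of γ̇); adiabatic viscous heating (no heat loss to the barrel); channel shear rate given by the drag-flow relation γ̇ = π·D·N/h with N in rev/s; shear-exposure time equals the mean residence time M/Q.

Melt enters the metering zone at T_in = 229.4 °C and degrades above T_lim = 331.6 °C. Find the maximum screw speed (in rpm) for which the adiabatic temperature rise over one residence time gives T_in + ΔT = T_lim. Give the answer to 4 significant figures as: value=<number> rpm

Q_s = Q / 3600 = 138.1 / 3600 = 0.0383611 kg/s
t_res = M / Q_s = 5.40 ÷ 0.0383611 = 140.768 s
D = 58.1 mm = 0.0581 m;  h = 8.47 mm = 0.00847 m
Allowable rise: ΔT_a = T_lim − T_in = 331.6 − 229.4 = 102.2 K
γ̇_max² = ΔT_a·ρ·cp/(η·t_res) = 102.2·1157·1821/(3614·140.768) = 423.256 s⁻²
γ̇_max = sqrt(423.256) = 20.5732 s⁻¹
N_max = γ̇_max h / (πD) = 20.5732·0.00847/(π·0.0581) = 0.954683 rev/s → ×60 = 57.281 rpm

value=57.28 rpm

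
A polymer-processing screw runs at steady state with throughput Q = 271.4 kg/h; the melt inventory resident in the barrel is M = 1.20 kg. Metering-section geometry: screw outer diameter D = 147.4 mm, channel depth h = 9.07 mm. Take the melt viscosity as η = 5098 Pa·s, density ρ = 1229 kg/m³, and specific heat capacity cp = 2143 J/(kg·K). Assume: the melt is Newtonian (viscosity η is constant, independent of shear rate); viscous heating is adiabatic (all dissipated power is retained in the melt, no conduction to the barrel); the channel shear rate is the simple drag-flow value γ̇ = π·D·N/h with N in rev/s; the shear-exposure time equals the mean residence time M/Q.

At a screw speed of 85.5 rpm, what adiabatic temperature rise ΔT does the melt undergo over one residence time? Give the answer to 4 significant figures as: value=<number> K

Throughput in SI: Q_s = 271.4 kg/h ÷ 3600 s/h = 0.0753889 kg/s
t_res = M / Q_s = 1.20 / 0.0753889 = 15.9175 s
D = 147.4 mm = 0.1474 m;  h = 9.07 mm = 0.00907 m;  N = 85.5 rpm / 60 = 1.425 rev/s
γ̇ = π D N / h = (π)(0.1474)(1.425) / 0.00907 = 72.7537 s⁻¹
ΔT = η·γ̇²·t_res/(ρ·cp) = [5098 × 72.7537² × 15.9175] / [1229 × 2143] = 163.083 K

value=163.1 K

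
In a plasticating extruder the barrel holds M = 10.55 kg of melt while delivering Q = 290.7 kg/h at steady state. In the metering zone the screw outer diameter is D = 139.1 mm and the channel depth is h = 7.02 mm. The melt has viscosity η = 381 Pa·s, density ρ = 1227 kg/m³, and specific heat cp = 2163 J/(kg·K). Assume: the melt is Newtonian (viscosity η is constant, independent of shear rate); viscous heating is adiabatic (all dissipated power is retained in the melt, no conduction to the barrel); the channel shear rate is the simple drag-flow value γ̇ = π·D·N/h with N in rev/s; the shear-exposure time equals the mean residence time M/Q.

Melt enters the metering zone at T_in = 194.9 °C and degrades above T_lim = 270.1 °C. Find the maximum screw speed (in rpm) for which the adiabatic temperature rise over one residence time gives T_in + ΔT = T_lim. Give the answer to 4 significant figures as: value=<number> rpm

Convert throughput: Q = 290.7 kg/h = 290.7/3600 = 0.08075 kg/s
Mean residence time: t_res = M/Q_s = 10.55 kg / 0.08075 kg/s = 130.65 s
Convert to metres: D = 0.1391 m, h = 0.00702 m
ΔT_a = T_lim − T_in = 270.1 − 194.9 = 75.2 K
γ̇_max² = ΔT_a·ρ·cp/(η·t_res) = 75.2·1227·2163/(381·130.65) = 4009.44 s⁻²
γ̇_max = sqrt(4009.44) = 63.3202 s⁻¹
N_max = γ̇_max·h / (π·D) = 63.3202 · 0.00702 / (π · 0.1391) = 1.01719 rev/s = 61.0314 rpm

value=61.03 rpm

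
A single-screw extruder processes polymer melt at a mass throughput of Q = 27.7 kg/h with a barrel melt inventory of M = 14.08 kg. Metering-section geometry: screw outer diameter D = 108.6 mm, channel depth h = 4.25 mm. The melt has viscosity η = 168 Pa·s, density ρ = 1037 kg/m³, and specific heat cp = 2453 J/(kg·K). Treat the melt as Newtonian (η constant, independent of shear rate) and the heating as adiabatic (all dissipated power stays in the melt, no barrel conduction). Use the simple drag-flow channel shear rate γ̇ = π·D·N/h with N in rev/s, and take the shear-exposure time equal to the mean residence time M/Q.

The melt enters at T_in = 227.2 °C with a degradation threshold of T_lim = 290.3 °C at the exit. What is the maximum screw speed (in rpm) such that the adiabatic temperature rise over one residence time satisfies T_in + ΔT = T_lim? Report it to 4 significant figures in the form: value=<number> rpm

value=17.08 rpm

Convert throughput: Q = 27.7 kg/h = 27.7/3600 = 0.00769444 kg/s
t_res = M / Q_s = 14.08 ÷ 0.00769444 = 1829.89 s
D = 108.6 mm = 0.1086 m;  h = 4.25 mm = 0.00425 m
ΔT_a = T_lim − T_in = 290.3 °C − 227.2 °C = 63.1 K
γ̇_max² = ΔT_a·ρ·cp / (η·t_res) = [63.1 × 1037 × 2453] / [168 × 1829.89] = 522.121 s⁻²
γ̇_max = √522.121 = 22.85 s⁻¹
Solve γ̇ = πDN/h for N: N_max = γ̇_max·h/(π·D) = 22.85 × 0.00425 / (π × 0.1086) = 0.284639 rev/s = 17.0784 rpm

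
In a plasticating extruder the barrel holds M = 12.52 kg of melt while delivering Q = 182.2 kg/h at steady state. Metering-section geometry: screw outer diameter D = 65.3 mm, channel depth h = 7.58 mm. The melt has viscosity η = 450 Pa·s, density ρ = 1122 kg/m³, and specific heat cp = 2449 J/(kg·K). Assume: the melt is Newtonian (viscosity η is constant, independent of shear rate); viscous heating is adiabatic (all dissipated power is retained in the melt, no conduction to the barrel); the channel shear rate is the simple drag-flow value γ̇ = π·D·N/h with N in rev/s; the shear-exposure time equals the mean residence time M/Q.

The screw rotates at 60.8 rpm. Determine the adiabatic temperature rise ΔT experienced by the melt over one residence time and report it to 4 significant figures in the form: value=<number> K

Convert throughput: Q = 182.2 kg/h = 182.2/3600 = 0.0506111 kg/s
Mean residence time: t_res = M/Q_s = 12.52 kg / 0.0506111 kg/s = 247.377 s
Geometry in metres: D = 65.3 mm → 0.0653 m, h = 7.58 mm → 0.00758 m; screw speed N = 60.8 rpm = 1.01333 rev/s
Shear rate: γ̇ = πDN/h = π·0.0653·1.01333/0.00758 = 27.425 s⁻¹
Adiabatic rise: ΔT = η γ̇² t_res / (ρ cp) = 450·(27.425)²·247.377 / (1122·2449) = 30.4706 K

value=30.47 K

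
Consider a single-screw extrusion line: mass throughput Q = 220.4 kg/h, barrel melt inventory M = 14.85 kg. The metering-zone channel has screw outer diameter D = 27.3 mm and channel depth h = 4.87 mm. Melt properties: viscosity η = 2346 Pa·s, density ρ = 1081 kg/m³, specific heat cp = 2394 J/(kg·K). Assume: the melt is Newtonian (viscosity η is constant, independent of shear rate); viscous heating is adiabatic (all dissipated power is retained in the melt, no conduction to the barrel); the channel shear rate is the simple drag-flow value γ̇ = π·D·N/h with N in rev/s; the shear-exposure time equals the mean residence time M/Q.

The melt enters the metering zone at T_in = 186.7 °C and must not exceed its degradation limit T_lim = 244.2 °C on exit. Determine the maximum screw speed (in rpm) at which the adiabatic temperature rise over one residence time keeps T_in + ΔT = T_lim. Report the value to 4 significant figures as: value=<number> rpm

value=55.09 rpm

Convert throughput: Q = 220.4 kg/h = 220.4/3600 = 0.0612222 kg/s
Mean residence time: t_res = M/Q_s = 14.85 kg / 0.0612222 kg/s = 242.559 s
Geometry in SI: D = 27.3 mm → 0.0273 m, h = 4.87 mm → 0.00487 m
Allowable rise: ΔT_a = T_lim − T_in = 244.2 − 186.7 = 57.5 K
γ̇_max² = ΔT_a·ρ·cp/(η·t_res) = 57.5·1081·2394/(2346·242.559) = 261.5 s⁻²
γ̇_max = sqrt(261.5) = 16.171 s⁻¹
N_max = γ̇_max·h / (π·D) = 16.171 · 0.00487 / (π · 0.0273) = 0.918232 rev/s = 55.0939 rpm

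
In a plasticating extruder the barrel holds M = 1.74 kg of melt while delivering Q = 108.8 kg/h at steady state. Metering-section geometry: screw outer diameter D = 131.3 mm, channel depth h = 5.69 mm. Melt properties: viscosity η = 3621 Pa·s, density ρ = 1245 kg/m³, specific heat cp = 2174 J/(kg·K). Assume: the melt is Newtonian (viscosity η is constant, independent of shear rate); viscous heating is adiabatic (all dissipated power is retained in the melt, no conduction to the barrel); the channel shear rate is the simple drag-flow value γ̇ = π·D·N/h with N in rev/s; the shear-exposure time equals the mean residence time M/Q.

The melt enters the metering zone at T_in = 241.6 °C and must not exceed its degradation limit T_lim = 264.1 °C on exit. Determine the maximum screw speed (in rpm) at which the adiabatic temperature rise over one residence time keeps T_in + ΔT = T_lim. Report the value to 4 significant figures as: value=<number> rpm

Q_s = Q / 3600 = 108.8 / 3600 = 0.0302222 kg/s
t_res = M / Q_s = 1.74 / 0.0302222 = 57.5735 s
D = 131.3 mm = 0.1313 m;  h = 5.69 mm = 0.00569 m
Allowable rise: ΔT_a = T_lim − T_in = 264.1 − 241.6 = 22.5 K
γ̇_max² = ΔT_a·ρ·cp / (η·t_res) = [22.5 × 1245 × 2174] / [3621 × 57.5735] = 292.119 s⁻²
Take the square root: γ̇_max = √(292.119) = 17.0915 s⁻¹
N_max = γ̇_max·h / (π·D) = 17.0915 · 0.00569 / (π · 0.1313) = 0.235764 rev/s = 14.1458 rpm

value=14.15 rpm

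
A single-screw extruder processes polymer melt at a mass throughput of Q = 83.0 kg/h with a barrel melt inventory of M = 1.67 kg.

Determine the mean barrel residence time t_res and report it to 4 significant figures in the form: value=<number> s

Q_s = Q / 3600 = 83.0 / 3600 = 0.0230556 kg/s
t_res = M / Q_s = 1.67 ÷ 0.0230556 = 72.4337 s

value=72.43 s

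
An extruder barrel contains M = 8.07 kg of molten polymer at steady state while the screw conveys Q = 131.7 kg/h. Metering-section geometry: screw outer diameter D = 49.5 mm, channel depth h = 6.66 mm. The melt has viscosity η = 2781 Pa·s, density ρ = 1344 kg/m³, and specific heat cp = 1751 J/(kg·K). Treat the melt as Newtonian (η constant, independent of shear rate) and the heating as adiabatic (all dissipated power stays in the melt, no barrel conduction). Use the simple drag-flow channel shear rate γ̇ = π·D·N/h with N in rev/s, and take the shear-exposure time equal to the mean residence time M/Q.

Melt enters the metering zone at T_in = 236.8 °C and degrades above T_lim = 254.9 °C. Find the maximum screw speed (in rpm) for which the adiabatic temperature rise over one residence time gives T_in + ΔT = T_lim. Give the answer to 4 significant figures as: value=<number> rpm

value=21.41 rpm

Throughput in SI: Q_s = 131.7 kg/h ÷ 3600 s/h = 0.0365833 kg/s
Mean residence time: t_res = M/Q_s = 8.07 kg / 0.0365833 kg/s = 220.592 s
Geometry in SI: D = 49.5 mm → 0.0495 m, h = 6.66 mm → 0.00666 m
Allowable rise: ΔT_a = T_lim − T_in = 254.9 − 236.8 = 18.1 K
γ̇_max² = ΔT_a·ρ·cp/(η·t_res) = 18.1·1344·1751/(2781·220.592) = 69.4341 s⁻²
γ̇_max = sqrt(69.4341) = 8.33271 s⁻¹
Solve γ̇ = πDN/h for N: N_max = γ̇_max·h/(π·D) = 8.33271 × 0.00666 / (π × 0.0495) = 0.356866 rev/s = 21.412 rpm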